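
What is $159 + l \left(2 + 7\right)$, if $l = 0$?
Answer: $159$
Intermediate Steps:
$159 + l \left(2 + 7\right) = 159 + 0 \left(2 + 7\right) = 159 + 0 \cdot 9 = 159 + 0 = 159$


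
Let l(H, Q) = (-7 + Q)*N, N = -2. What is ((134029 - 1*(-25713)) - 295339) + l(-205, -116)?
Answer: -135351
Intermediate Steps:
l(H, Q) = 14 - 2*Q (l(H, Q) = (-7 + Q)*(-2) = 14 - 2*Q)
((134029 - 1*(-25713)) - 295339) + l(-205, -116) = ((134029 - 1*(-25713)) - 295339) + (14 - 2*(-116)) = ((134029 + 25713) - 295339) + (14 + 232) = (159742 - 295339) + 246 = -135597 + 246 = -135351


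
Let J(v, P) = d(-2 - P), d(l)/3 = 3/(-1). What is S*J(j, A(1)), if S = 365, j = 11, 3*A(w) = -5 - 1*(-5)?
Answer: -3285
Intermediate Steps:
A(w) = 0 (A(w) = (-5 - 1*(-5))/3 = (-5 + 5)/3 = (1/3)*0 = 0)
d(l) = -9 (d(l) = 3*(3/(-1)) = 3*(3*(-1)) = 3*(-3) = -9)
J(v, P) = -9
S*J(j, A(1)) = 365*(-9) = -3285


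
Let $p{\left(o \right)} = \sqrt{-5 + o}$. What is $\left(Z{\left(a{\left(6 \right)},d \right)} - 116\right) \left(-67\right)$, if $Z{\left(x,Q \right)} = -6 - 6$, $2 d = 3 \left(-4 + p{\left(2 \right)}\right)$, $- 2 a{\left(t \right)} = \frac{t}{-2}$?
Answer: $8576$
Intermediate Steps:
$a{\left(t \right)} = \frac{t}{4}$ ($a{\left(t \right)} = - \frac{t \frac{1}{-2}}{2} = - \frac{t \left(- \frac{1}{2}\right)}{2} = - \frac{\left(- \frac{1}{2}\right) t}{2} = \frac{t}{4}$)
$d = -6 + \frac{3 i \sqrt{3}}{2}$ ($d = \frac{3 \left(-4 + \sqrt{-5 + 2}\right)}{2} = \frac{3 \left(-4 + \sqrt{-3}\right)}{2} = \frac{3 \left(-4 + i \sqrt{3}\right)}{2} = \frac{-12 + 3 i \sqrt{3}}{2} = -6 + \frac{3 i \sqrt{3}}{2} \approx -6.0 + 2.5981 i$)
$Z{\left(x,Q \right)} = -12$
$\left(Z{\left(a{\left(6 \right)},d \right)} - 116\right) \left(-67\right) = \left(-12 - 116\right) \left(-67\right) = \left(-128\right) \left(-67\right) = 8576$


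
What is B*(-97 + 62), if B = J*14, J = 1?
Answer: -490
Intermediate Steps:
B = 14 (B = 1*14 = 14)
B*(-97 + 62) = 14*(-97 + 62) = 14*(-35) = -490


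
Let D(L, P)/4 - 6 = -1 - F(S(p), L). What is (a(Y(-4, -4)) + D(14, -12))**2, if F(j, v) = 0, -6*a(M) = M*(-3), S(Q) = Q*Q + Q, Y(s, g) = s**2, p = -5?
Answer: 784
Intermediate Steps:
S(Q) = Q + Q**2 (S(Q) = Q**2 + Q = Q + Q**2)
a(M) = M/2 (a(M) = -M*(-3)/6 = -(-1)*M/2 = M/2)
D(L, P) = 20 (D(L, P) = 24 + 4*(-1 - 1*0) = 24 + 4*(-1 + 0) = 24 + 4*(-1) = 24 - 4 = 20)
(a(Y(-4, -4)) + D(14, -12))**2 = ((1/2)*(-4)**2 + 20)**2 = ((1/2)*16 + 20)**2 = (8 + 20)**2 = 28**2 = 784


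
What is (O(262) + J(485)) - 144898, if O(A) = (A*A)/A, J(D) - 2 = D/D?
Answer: -144633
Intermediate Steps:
J(D) = 3 (J(D) = 2 + D/D = 2 + 1 = 3)
O(A) = A (O(A) = A²/A = A)
(O(262) + J(485)) - 144898 = (262 + 3) - 144898 = 265 - 144898 = -144633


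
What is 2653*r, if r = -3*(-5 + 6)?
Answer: -7959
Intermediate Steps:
r = -3 (r = -3*1 = -3)
2653*r = 2653*(-3) = -7959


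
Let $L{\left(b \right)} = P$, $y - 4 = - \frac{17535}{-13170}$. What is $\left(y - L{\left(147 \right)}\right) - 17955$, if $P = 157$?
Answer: $- \frac{15897655}{878} \approx -18107.0$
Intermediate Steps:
$y = \frac{4681}{878}$ ($y = 4 - \frac{17535}{-13170} = 4 - - \frac{1169}{878} = 4 + \frac{1169}{878} = \frac{4681}{878} \approx 5.3314$)
$L{\left(b \right)} = 157$
$\left(y - L{\left(147 \right)}\right) - 17955 = \left(\frac{4681}{878} - 157\right) - 17955 = - \frac{133165}{878} - 17955 = - \frac{15897655}{878}$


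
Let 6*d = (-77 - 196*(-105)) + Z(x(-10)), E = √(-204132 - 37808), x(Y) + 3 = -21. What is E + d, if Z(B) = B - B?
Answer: 20503/6 + 2*I*√60485 ≈ 3417.2 + 491.87*I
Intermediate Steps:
x(Y) = -24 (x(Y) = -3 - 21 = -24)
Z(B) = 0
E = 2*I*√60485 (E = √(-241940) = 2*I*√60485 ≈ 491.87*I)
d = 20503/6 (d = ((-77 - 196*(-105)) + 0)/6 = ((-77 + 20580) + 0)/6 = (20503 + 0)/6 = (⅙)*20503 = 20503/6 ≈ 3417.2)
E + d = 2*I*√60485 + 20503/6 = 20503/6 + 2*I*√60485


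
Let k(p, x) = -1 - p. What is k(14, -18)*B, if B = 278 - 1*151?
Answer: -1905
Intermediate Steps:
B = 127 (B = 278 - 151 = 127)
k(14, -18)*B = (-1 - 1*14)*127 = (-1 - 14)*127 = -15*127 = -1905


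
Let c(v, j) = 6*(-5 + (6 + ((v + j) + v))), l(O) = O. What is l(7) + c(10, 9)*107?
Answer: 19267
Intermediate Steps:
c(v, j) = 6 + 6*j + 12*v (c(v, j) = 6*(-5 + (6 + ((j + v) + v))) = 6*(-5 + (6 + (j + 2*v))) = 6*(-5 + (6 + j + 2*v)) = 6*(1 + j + 2*v) = 6 + 6*j + 12*v)
l(7) + c(10, 9)*107 = 7 + (6 + 6*9 + 12*10)*107 = 7 + (6 + 54 + 120)*107 = 7 + 180*107 = 7 + 19260 = 19267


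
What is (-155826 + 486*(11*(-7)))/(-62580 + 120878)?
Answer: -96624/29149 ≈ -3.3148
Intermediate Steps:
(-155826 + 486*(11*(-7)))/(-62580 + 120878) = (-155826 + 486*(-77))/58298 = (-155826 - 37422)*(1/58298) = -193248*1/58298 = -96624/29149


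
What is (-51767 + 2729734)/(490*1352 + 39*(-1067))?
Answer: 2677967/620867 ≈ 4.3133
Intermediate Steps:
(-51767 + 2729734)/(490*1352 + 39*(-1067)) = 2677967/(662480 - 41613) = 2677967/620867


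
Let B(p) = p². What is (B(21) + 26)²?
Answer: 218089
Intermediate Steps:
(B(21) + 26)² = (21² + 26)² = (441 + 26)² = 467² = 218089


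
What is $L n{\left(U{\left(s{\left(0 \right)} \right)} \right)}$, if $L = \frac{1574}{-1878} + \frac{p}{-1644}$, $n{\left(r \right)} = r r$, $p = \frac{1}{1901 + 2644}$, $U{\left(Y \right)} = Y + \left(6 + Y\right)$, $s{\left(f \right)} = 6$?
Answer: $- \frac{5880449199}{21654905} \approx -271.55$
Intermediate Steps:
$U{\left(Y \right)} = 6 + 2 Y$
$p = \frac{1}{4545} \approx 0.00022002$
$n{\left(r \right)} = r^{2}$
$L = - \frac{1960149733}{2338729740}$ ($L = \frac{1574}{-1878} + \frac{1}{4545 \left(-1644\right)} = 1574 \left(- \frac{1}{1878}\right) + \frac{1}{4545} \left(- \frac{1}{1644}\right) = - \frac{787}{939} - \frac{1}{7471980} = - \frac{1960149733}{2338729740} \approx -0.83813$)
$L n{\left(U{\left(s{\left(0 \right)} \right)} \right)} = - \frac{1960149733 \left(6 + 2 \cdot 6\right)^{2}}{2338729740} = - \frac{1960149733 \left(6 + 12\right)^{2}}{2338729740} = - \frac{1960149733 \cdot 18^{2}}{2338729740} = \left(- \frac{1960149733}{2338729740}\right) 324 = - \frac{5880449199}{21654905}$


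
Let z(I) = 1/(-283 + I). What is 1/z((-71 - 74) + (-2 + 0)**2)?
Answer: -424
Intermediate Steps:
1/z((-71 - 74) + (-2 + 0)**2) = 1/(1/(-283 + ((-71 - 74) + (-2 + 0)**2))) = 1/(1/(-283 + (-145 + (-2)**2))) = 1/(1/(-283 + (-145 + 4))) = 1/(1/(-283 - 141)) = 1/(1/(-424)) = 1/(-1/424) = -424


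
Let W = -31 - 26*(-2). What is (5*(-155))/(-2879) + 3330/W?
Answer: 3201115/20153 ≈ 158.84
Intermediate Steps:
W = 21 (W = -31 + 52 = 21)
(5*(-155))/(-2879) + 3330/W = (5*(-155))/(-2879) + 3330/21 = -775*(-1/2879) + 3330*(1/21) = 775/2879 + 1110/7 = 3201115/20153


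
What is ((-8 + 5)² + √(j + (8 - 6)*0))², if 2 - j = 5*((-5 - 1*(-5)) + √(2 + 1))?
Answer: (9 + √(2 - 5*√3))² ≈ 74.34 + 46.453*I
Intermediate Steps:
j = 2 - 5*√3 (j = 2 - 5*((-5 - 1*(-5)) + √(2 + 1)) = 2 - 5*((-5 + 5) + √3) = 2 - 5*(0 + √3) = 2 - 5*√3 ≈ -6.6603)
((-8 + 5)² + √(j + (8 - 6)*0))² = ((-8 + 5)² + √((2 - 5*√3) + (8 - 6)*0))² = ((-3)² + √((2 - 5*√3) + 2*0))² = (9 + √((2 - 5*√3) + 0))² = (9 + √(2 - 5*√3))²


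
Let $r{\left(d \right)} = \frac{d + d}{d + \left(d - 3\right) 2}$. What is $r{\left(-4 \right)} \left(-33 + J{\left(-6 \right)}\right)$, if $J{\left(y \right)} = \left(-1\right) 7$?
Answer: $- \frac{160}{9} \approx -17.778$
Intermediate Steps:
$J{\left(y \right)} = -7$
$r{\left(d \right)} = \frac{2 d}{-6 + 3 d}$ ($r{\left(d \right)} = \frac{2 d}{d + \left(-3 + d\right) 2} = \frac{2 d}{d + \left(-6 + 2 d\right)} = \frac{2 d}{-6 + 3 d}$)
$r{\left(-4 \right)} \left(-33 + J{\left(-6 \right)}\right) = \frac{2}{3} \left(-4\right) \frac{1}{-2 - 4} \left(-33 - 7\right) = \frac{2}{3} \left(-4\right) \frac{1}{-6} \left(-40\right) = \frac{2}{3} \left(-4\right) \left(- \frac{1}{6}\right) \left(-40\right) = \frac{4}{9} \left(-40\right) = - \frac{160}{9}$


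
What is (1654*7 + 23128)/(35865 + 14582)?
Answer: 34706/50447 ≈ 0.68797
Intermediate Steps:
(1654*7 + 23128)/(35865 + 14582) = (11578 + 23128)/50447 = 34706*(1/50447) = 34706/50447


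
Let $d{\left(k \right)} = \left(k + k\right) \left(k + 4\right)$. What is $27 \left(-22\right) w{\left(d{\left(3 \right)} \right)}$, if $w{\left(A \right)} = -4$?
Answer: $2376$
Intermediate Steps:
$d{\left(k \right)} = 2 k \left(4 + k\right)$
$27 \left(-22\right) w{\left(d{\left(3 \right)} \right)} = 27 \left(-22\right) \left(-4\right) = \left(-594\right) \left(-4\right) = 2376$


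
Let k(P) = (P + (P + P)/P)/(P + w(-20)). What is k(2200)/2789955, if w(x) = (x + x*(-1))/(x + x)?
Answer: 367/1022983500 ≈ 3.5875e-7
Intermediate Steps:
w(x) = 0 (w(x) = (x - x)/((2*x)) = 0*(1/(2*x)) = 0)
k(P) = (2 + P)/P (k(P) = (P + (P + P)/P)/(P + 0) = (P + (2*P)/P)/P = (P + 2)/P = (2 + P)/P)
k(2200)/2789955 = ((2 + 2200)/2200)/2789955 = ((1/2200)*2202)*(1/2789955) = (1101/1100)*(1/2789955) = 367/1022983500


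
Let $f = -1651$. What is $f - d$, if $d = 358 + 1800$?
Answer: $-3809$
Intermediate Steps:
$d = 2158$
$f - d = -1651 - 2158 = -3809$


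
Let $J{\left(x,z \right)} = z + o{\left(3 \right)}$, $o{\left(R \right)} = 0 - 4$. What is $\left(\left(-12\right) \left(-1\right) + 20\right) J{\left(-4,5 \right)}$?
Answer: $32$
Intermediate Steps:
$o{\left(R \right)} = -4$ ($o{\left(R \right)} = 0 - 4 = -4$)
$J{\left(x,z \right)} = -4 + z$ ($J{\left(x,z \right)} = z - 4 = -4 + z$)
$\left(\left(-12\right) \left(-1\right) + 20\right) J{\left(-4,5 \right)} = \left(\left(-12\right) \left(-1\right) + 20\right) \left(-4 + 5\right) = \left(12 + 20\right) 1 = 32 \cdot 1 = 32$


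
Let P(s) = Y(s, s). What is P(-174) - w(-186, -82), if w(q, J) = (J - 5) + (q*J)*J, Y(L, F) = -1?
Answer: 1250750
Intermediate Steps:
P(s) = -1
w(q, J) = -5 + J + q*J² (w(q, J) = (-5 + J) + (J*q)*J = (-5 + J) + q*J² = -5 + J + q*J²)
P(-174) - w(-186, -82) = -1 - (-5 - 82 - 186*(-82)²) = -1 - (-5 - 82 - 186*6724) = -1 - (-5 - 82 - 1250664) = -1 - 1*(-1250751) = -1 + 1250751 = 1250750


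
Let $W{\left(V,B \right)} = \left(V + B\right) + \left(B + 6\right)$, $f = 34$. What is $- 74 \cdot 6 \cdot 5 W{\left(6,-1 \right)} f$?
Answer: $-754800$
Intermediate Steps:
$W{\left(V,B \right)} = 6 + V + 2 B$ ($W{\left(V,B \right)} = \left(B + V\right) + \left(6 + B\right) = 6 + V + 2 B$)
$- 74 \cdot 6 \cdot 5 W{\left(6,-1 \right)} f = - 74 \cdot 6 \cdot 5 \left(6 + 6 + 2 \left(-1\right)\right) 34 = - 74 \cdot 30 \left(6 + 6 - 2\right) 34 = - 74 \cdot 30 \cdot 10 \cdot 34 = \left(-74\right) 300 \cdot 34 = \left(-22200\right) 34 = -754800$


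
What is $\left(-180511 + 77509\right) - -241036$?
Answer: $138034$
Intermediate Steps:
$\left(-180511 + 77509\right) - -241036 = -103002 + 241036 = 138034$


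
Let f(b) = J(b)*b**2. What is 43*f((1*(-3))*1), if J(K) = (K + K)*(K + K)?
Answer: 13932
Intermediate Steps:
J(K) = 4*K**2 (J(K) = (2*K)*(2*K) = 4*K**2)
f(b) = 4*b**4 (f(b) = (4*b**2)*b**2 = 4*b**4)
43*f((1*(-3))*1) = 43*(4*((1*(-3))*1)**4) = 43*(4*(-3*1)**4) = 43*(4*(-3)**4) = 43*(4*81) = 43*324 = 13932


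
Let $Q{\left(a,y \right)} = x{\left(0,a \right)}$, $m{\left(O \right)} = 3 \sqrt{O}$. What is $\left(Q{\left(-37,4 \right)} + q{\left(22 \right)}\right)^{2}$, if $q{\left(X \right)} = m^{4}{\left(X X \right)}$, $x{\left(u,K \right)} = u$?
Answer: $360040606269696$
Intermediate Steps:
$Q{\left(a,y \right)} = 0$
$q{\left(X \right)} = 81 X^{4}$ ($q{\left(X \right)} = \left(3 \sqrt{X X}\right)^{4} = \left(3 \sqrt{X^{2}}\right)^{4} = 81 X^{4}$)
$\left(Q{\left(-37,4 \right)} + q{\left(22 \right)}\right)^{2} = \left(0 + 81 \cdot 22^{4}\right)^{2} = \left(0 + 81 \cdot 234256\right)^{2} = \left(0 + 18974736\right)^{2} = 18974736^{2} = 360040606269696$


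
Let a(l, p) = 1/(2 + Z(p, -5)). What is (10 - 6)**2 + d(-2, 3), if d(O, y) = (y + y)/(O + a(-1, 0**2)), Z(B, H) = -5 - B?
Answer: 94/7 ≈ 13.429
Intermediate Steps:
a(l, p) = 1/(-3 - p) (a(l, p) = 1/(2 + (-5 - p)) = 1/(-3 - p))
d(O, y) = 2*y/(-1/3 + O) (d(O, y) = (y + y)/(O - 1/(3 + 0**2)) = (2*y)/(O - 1/(3 + 0)) = (2*y)/(O - 1/3) = (2*y)/(-1/3 + O) = 2*y/(-1/3 + O))
(10 - 6)**2 + d(-2, 3) = (10 - 6)**2 + 6*3/(-1 + 3*(-2)) = 4**2 + 6*3/(-1 - 6) = 16 + 6*3/(-7) = 16 + 6*3*(-1/7) = 16 - 18/7 = 94/7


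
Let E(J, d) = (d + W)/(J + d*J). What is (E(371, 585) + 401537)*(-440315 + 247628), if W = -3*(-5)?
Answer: -8410455513881157/108703 ≈ -7.7371e+10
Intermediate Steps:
W = 15
E(J, d) = (15 + d)/(J + J*d) (E(J, d) = (d + 15)/(J + d*J) = (15 + d)/(J + J*d))
(E(371, 585) + 401537)*(-440315 + 247628) = ((15 + 585)/(371*(1 + 585)) + 401537)*(-440315 + 247628) = ((1/371)*600/586 + 401537)*(-192687) = ((1/371)*(1/586)*600 + 401537)*(-192687) = (300/108703 + 401537)*(-192687) = (43648276811/108703)*(-192687) = -8410455513881157/108703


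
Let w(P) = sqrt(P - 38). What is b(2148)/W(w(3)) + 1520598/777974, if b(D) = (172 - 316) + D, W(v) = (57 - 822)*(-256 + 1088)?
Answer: 40261298131/20631870480 ≈ 1.9514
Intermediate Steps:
w(P) = sqrt(-38 + P)
W(v) = -636480 (W(v) = -765*832 = -636480)
b(D) = -144 + D
b(2148)/W(w(3)) + 1520598/777974 = (-144 + 2148)/(-636480) + 1520598/777974 = 2004*(-1/636480) + 1520598*(1/777974) = -167/53040 + 760299/388987 = 40261298131/20631870480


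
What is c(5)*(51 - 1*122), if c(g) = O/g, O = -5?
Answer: 71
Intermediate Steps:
c(g) = -5/g
c(5)*(51 - 1*122) = (-5/5)*(51 - 1*122) = (-5*⅕)*(51 - 122) = -1*(-71) = 71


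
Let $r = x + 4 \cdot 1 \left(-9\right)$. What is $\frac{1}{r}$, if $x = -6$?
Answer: $- \frac{1}{42} \approx -0.02381$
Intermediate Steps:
$r = -42$ ($r = -6 + 4 \cdot 1 \left(-9\right) = -6 + 4 \left(-9\right) = -6 - 36 = -42$)
$\frac{1}{r} = \frac{1}{-42} = - \frac{1}{42}$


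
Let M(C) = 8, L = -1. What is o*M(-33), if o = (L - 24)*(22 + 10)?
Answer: -6400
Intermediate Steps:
o = -800 (o = (-1 - 24)*(22 + 10) = -25*32 = -800)
o*M(-33) = -800*8 = -6400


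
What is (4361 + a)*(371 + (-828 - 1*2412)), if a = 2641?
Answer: -20088738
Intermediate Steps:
(4361 + a)*(371 + (-828 - 1*2412)) = (4361 + 2641)*(371 + (-828 - 1*2412)) = 7002*(371 + (-828 - 2412)) = 7002*(371 - 3240) = 7002*(-2869) = -20088738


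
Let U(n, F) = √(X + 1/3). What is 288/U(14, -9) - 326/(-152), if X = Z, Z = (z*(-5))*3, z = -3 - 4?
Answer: 163/76 + 144*√237/79 ≈ 30.206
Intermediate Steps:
z = -7
Z = 105 (Z = -7*(-5)*3 = 35*3 = 105)
X = 105
U(n, F) = 2*√237/3 (U(n, F) = √(105 + 1/3) = √(105 + ⅓) = √(316/3) = 2*√237/3)
288/U(14, -9) - 326/(-152) = 288/((2*√237/3)) - 326/(-152) = 288*(√237/158) - 326*(-1/152) = 144*√237/79 + 163/76 = 163/76 + 144*√237/79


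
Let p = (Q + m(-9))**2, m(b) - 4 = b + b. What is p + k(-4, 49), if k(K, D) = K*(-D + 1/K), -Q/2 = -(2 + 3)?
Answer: 213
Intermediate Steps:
m(b) = 4 + 2*b (m(b) = 4 + (b + b) = 4 + 2*b)
Q = 10 (Q = -(-2)*(2 + 3) = -(-2)*5 = -2*(-5) = 10)
k(K, D) = K*(1/K - D)
p = 16 (p = (10 + (4 + 2*(-9)))**2 = (10 + (4 - 18))**2 = (10 - 14)**2 = (-4)**2 = 16)
p + k(-4, 49) = 16 + (1 - 1*49*(-4)) = 16 + (1 + 196) = 16 + 197 = 213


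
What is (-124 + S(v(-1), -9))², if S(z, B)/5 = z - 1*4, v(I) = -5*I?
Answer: 14161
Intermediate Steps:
S(z, B) = -20 + 5*z (S(z, B) = 5*(z - 1*4) = 5*(z - 4) = 5*(-4 + z) = -20 + 5*z)
(-124 + S(v(-1), -9))² = (-124 + (-20 + 5*(-5*(-1))))² = (-124 + (-20 + 5*5))² = (-124 + (-20 + 25))² = (-124 + 5)² = (-119)² = 14161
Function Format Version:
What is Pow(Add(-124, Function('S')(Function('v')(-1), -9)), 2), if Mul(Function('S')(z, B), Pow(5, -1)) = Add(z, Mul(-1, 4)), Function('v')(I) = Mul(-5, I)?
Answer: 14161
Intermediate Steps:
Function('S')(z, B) = Add(-20, Mul(5, z)) (Function('S')(z, B) = Mul(5, Add(z, Mul(-1, 4))) = Mul(5, Add(z, -4)) = Mul(5, Add(-4, z)) = Add(-20, Mul(5, z)))
Pow(Add(-124, Function('S')(Function('v')(-1), -9)), 2) = Pow(Add(-124, Add(-20, Mul(5, Mul(-5, -1)))), 2) = Pow(Add(-124, Add(-20, Mul(5, 5))), 2) = Pow(Add(-124, Add(-20, 25)), 2) = Pow(Add(-124, 5), 2) = Pow(-119, 2) = 14161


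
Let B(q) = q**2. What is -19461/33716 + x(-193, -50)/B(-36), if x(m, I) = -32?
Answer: -1643773/2730996 ≈ -0.60190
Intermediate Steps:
-19461/33716 + x(-193, -50)/B(-36) = -19461/33716 - 32/((-36)**2) = -19461*1/33716 - 32/1296 = -19461/33716 - 32*1/1296 = -19461/33716 - 2/81 = -1643773/2730996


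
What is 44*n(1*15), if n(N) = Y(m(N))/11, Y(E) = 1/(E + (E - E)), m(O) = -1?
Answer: -4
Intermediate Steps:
Y(E) = 1/E (Y(E) = 1/(E + 0) = 1/E)
n(N) = -1/11 (n(N) = 1/(-1*11) = -1*1/11 = -1/11)
44*n(1*15) = 44*(-1/11) = -4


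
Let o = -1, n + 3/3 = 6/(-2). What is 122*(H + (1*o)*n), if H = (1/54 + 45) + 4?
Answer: 174643/27 ≈ 6468.3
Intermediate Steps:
n = -4 (n = -1 + 6/(-2) = -1 + 6*(-½) = -1 - 3 = -4)
H = 2647/54 (H = (1/54 + 45) + 4 = 2431/54 + 4 = 2647/54 ≈ 49.018)
122*(H + (1*o)*n) = 122*(2647/54 + (1*(-1))*(-4)) = 122*(2647/54 - 1*(-4)) = 122*(2647/54 + 4) = 122*(2863/54) = 174643/27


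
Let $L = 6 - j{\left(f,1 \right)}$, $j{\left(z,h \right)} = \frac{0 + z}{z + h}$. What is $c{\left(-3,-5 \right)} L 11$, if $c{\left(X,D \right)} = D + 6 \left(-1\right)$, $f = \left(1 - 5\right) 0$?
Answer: $-726$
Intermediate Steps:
$f = 0$ ($f = \left(-4\right) 0 = 0$)
$c{\left(X,D \right)} = -6 + D$ ($c{\left(X,D \right)} = D - 6 = -6 + D$)
$j{\left(z,h \right)} = \frac{z}{h + z}$
$L = 6$ ($L = 6 - \frac{0}{1 + 0} = 6 - \frac{0}{1} = 6 - 0 \cdot 1 = 6 - 0 = 6 + 0 = 6$)
$c{\left(-3,-5 \right)} L 11 = \left(-6 - 5\right) 6 \cdot 11 = \left(-11\right) 6 \cdot 11 = \left(-66\right) 11 = -726$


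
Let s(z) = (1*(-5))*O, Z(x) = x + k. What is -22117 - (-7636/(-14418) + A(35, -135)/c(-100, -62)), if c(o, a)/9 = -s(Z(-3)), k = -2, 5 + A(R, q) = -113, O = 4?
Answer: -1594405451/72090 ≈ -22117.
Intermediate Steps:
A(R, q) = -118 (A(R, q) = -5 - 113 = -118)
Z(x) = -2 + x (Z(x) = x - 2 = -2 + x)
s(z) = -20 (s(z) = (1*(-5))*4 = -5*4 = -20)
c(o, a) = 180 (c(o, a) = 9*(-1*(-20)) = 9*20 = 180)
-22117 - (-7636/(-14418) + A(35, -135)/c(-100, -62)) = -22117 - (-7636/(-14418) - 118/180) = -22117 - (-7636*(-1/14418) - 118*1/180) = -22117 - (3818/7209 - 59/90) = -22117 - 1*(-9079/72090) = -22117 + 9079/72090 = -1594405451/72090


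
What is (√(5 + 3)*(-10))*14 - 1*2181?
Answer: -2181 - 280*√2 ≈ -2577.0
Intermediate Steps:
(√(5 + 3)*(-10))*14 - 1*2181 = (√8*(-10))*14 - 2181 = ((2*√2)*(-10))*14 - 2181 = -20*√2*14 - 2181 = -280*√2 - 2181 = -2181 - 280*√2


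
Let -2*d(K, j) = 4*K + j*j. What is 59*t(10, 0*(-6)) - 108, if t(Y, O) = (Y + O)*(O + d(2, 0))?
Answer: -2468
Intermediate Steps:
d(K, j) = -2*K - j²/2 (d(K, j) = -(4*K + j*j)/2 = -(4*K + j²)/2 = -(j² + 4*K)/2 = -2*K - j²/2)
t(Y, O) = (-4 + O)*(O + Y) (t(Y, O) = (Y + O)*(O + (-2*2 - ½*0²)) = (O + Y)*(O + (-4 - ½*0)) = (O + Y)*(O + (-4 + 0)) = (O + Y)*(O - 4) = (O + Y)*(-4 + O) = (-4 + O)*(O + Y))
59*t(10, 0*(-6)) - 108 = 59*((0*(-6))² - 0*(-6) - 4*10 + (0*(-6))*10) - 108 = 59*(0² - 4*0 - 40 + 0*10) - 108 = 59*(0 + 0 - 40 + 0) - 108 = 59*(-40) - 108 = -2360 - 108 = -2468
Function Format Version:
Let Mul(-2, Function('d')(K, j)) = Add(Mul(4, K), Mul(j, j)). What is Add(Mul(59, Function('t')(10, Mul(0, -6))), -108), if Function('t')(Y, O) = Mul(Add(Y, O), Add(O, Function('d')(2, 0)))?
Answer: -2468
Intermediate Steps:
Function('d')(K, j) = Add(Mul(-2, K), Mul(Rational(-1, 2), Pow(j, 2))) (Function('d')(K, j) = Mul(Rational(-1, 2), Add(Mul(4, K), Mul(j, j))) = Mul(Rational(-1, 2), Add(Mul(4, K), Pow(j, 2))) = Mul(Rational(-1, 2), Add(Pow(j, 2), Mul(4, K))) = Add(Mul(-2, K), Mul(Rational(-1, 2), Pow(j, 2))))
Function('t')(Y, O) = Mul(Add(-4, O), Add(O, Y)) (Function('t')(Y, O) = Mul(Add(Y, O), Add(O, Add(Mul(-2, 2), Mul(Rational(-1, 2), Pow(0, 2))))) = Mul(Add(O, Y), Add(O, Add(-4, Mul(Rational(-1, 2), 0)))) = Mul(Add(O, Y), Add(O, Add(-4, 0))) = Mul(Add(O, Y), Add(O, -4)) = Mul(Add(O, Y), Add(-4, O)) = Mul(Add(-4, O), Add(O, Y)))
Add(Mul(59, Function('t')(10, Mul(0, -6))), -108) = Add(Mul(59, Add(Pow(Mul(0, -6), 2), Mul(-4, Mul(0, -6)), Mul(-4, 10), Mul(Mul(0, -6), 10))), -108) = Add(Mul(59, Add(Pow(0, 2), Mul(-4, 0), -40, Mul(0, 10))), -108) = Add(Mul(59, Add(0, 0, -40, 0)), -108) = Add(Mul(59, -40), -108) = Add(-2360, -108) = -2468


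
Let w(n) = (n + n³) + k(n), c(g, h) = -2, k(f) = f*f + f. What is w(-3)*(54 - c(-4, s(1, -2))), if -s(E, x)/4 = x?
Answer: -1344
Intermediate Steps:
k(f) = f + f² (k(f) = f² + f = f + f²)
s(E, x) = -4*x
w(n) = n + n³ + n*(1 + n) (w(n) = (n + n³) + n*(1 + n) = n + n³ + n*(1 + n))
w(-3)*(54 - c(-4, s(1, -2))) = (-3*(2 - 3 + (-3)²))*(54 - 1*(-2)) = (-3*(2 - 3 + 9))*(54 + 2) = -3*8*56 = -24*56 = -1344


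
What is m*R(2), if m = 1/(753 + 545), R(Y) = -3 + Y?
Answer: -1/1298 ≈ -0.00077042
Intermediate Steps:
m = 1/1298 ≈ 0.00077042
m*R(2) = (-3 + 2)/1298 = (1/1298)*(-1) = -1/1298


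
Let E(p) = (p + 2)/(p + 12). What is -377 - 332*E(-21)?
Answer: -9701/9 ≈ -1077.9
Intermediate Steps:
E(p) = (2 + p)/(12 + p)
-377 - 332*E(-21) = -377 - 332*(2 - 21)/(12 - 21) = -377 - 332*(-19)/(-9) = -377 - (-332)*(-19)/9 = -377 - 332*19/9 = -377 - 6308/9 = -9701/9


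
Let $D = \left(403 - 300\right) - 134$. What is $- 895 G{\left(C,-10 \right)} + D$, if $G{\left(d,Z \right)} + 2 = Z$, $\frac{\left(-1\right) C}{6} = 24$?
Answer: $10709$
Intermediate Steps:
$C = -144$ ($C = \left(-6\right) 24 = -144$)
$G{\left(d,Z \right)} = -2 + Z$
$D = -31$ ($D = 103 - 134 = -31$)
$- 895 G{\left(C,-10 \right)} + D = - 895 \left(-2 - 10\right) - 31 = \left(-895\right) \left(-12\right) - 31 = 10740 - 31 = 10709$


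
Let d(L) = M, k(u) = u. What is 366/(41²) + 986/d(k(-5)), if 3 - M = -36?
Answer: 1671740/65559 ≈ 25.500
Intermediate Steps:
M = 39 (M = 3 - 1*(-36) = 3 + 36 = 39)
d(L) = 39
366/(41²) + 986/d(k(-5)) = 366/(41²) + 986/39 = 366/1681 + 986*(1/39) = 366*(1/1681) + 986/39 = 366/1681 + 986/39 = 1671740/65559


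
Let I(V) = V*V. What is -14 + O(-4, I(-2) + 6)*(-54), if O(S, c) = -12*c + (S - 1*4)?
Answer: 6898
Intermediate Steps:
I(V) = V²
O(S, c) = -4 + S - 12*c (O(S, c) = -12*c + (S - 4) = -12*c + (-4 + S) = -4 + S - 12*c)
-14 + O(-4, I(-2) + 6)*(-54) = -14 + (-4 - 4 - 12*((-2)² + 6))*(-54) = -14 + (-4 - 4 - 12*(4 + 6))*(-54) = -14 + (-4 - 4 - 12*10)*(-54) = -14 + (-4 - 4 - 120)*(-54) = -14 - 128*(-54) = -14 + 6912 = 6898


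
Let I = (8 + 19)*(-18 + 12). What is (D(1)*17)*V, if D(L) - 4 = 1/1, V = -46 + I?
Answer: -17680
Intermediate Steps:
I = -162 (I = 27*(-6) = -162)
V = -208 (V = -46 - 162 = -208)
D(L) = 5 (D(L) = 4 + 1/1 = 4 + 1 = 5)
(D(1)*17)*V = (5*17)*(-208) = 85*(-208) = -17680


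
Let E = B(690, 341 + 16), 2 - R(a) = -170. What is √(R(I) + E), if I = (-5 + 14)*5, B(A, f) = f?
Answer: 23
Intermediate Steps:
I = 45 (I = 9*5 = 45)
R(a) = 172 (R(a) = 2 - 1*(-170) = 2 + 170 = 172)
E = 357 (E = 341 + 16 = 357)
√(R(I) + E) = √(172 + 357) = √529 = 23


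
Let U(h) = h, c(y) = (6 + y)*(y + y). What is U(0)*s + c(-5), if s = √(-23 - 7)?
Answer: -10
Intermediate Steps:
c(y) = 2*y*(6 + y) (c(y) = (6 + y)*(2*y) = 2*y*(6 + y))
s = I*√30 (s = √(-30) = I*√30 ≈ 5.4772*I)
U(0)*s + c(-5) = 0*(I*√30) + 2*(-5)*(6 - 5) = 0 + 2*(-5)*1 = 0 - 10 = -10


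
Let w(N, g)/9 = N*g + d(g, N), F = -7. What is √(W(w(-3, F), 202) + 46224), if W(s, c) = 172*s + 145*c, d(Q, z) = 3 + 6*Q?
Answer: 5*√1906 ≈ 218.29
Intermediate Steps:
w(N, g) = 27 + 54*g + 9*N*g (w(N, g) = 9*(N*g + (3 + 6*g)) = 9*(3 + 6*g + N*g) = 27 + 54*g + 9*N*g)
W(s, c) = 145*c + 172*s
√(W(w(-3, F), 202) + 46224) = √((145*202 + 172*(27 + 54*(-7) + 9*(-3)*(-7))) + 46224) = √((29290 + 172*(27 - 378 + 189)) + 46224) = √((29290 + 172*(-162)) + 46224) = √((29290 - 27864) + 46224) = √(1426 + 46224) = √47650 = 5*√1906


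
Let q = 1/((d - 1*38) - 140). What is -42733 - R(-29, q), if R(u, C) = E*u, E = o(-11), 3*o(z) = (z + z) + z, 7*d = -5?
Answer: -43052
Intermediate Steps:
d = -5/7 (d = (⅐)*(-5) = -5/7 ≈ -0.71429)
o(z) = z (o(z) = ((z + z) + z)/3 = (2*z + z)/3 = (3*z)/3 = z)
E = -11
q = -7/1251 (q = 1/((-5/7 - 1*38) - 140) = 1/((-5/7 - 38) - 140) = 1/(-271/7 - 140) = 1/(-1251/7) = -7/1251 ≈ -0.0055955)
R(u, C) = -11*u
-42733 - R(-29, q) = -42733 - (-11)*(-29) = -42733 - 1*319 = -42733 - 319 = -43052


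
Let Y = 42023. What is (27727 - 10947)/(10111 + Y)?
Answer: 8390/26067 ≈ 0.32186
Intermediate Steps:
(27727 - 10947)/(10111 + Y) = (27727 - 10947)/(10111 + 42023) = 16780/52134 = 16780*(1/52134) = 8390/26067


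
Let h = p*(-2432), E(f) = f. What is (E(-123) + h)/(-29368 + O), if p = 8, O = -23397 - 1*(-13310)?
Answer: 19579/39455 ≈ 0.49624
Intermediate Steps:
O = -10087 (O = -23397 + 13310 = -10087)
h = -19456 (h = 8*(-2432) = -19456)
(E(-123) + h)/(-29368 + O) = (-123 - 19456)/(-29368 - 10087) = -19579/(-39455) = -19579*(-1/39455) = 19579/39455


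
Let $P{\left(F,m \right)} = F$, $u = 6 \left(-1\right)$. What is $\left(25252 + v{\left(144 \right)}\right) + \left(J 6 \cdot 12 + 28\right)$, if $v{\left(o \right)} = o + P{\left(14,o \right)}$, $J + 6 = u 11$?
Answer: $20254$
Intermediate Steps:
$u = -6$
$J = -72$ ($J = -6 - 66 = -72$)
$v{\left(o \right)} = 14 + o$ ($v{\left(o \right)} = o + 14 = 14 + o$)
$\left(25252 + v{\left(144 \right)}\right) + \left(J 6 \cdot 12 + 28\right) = \left(25252 + \left(14 + 144\right)\right) + \left(- 72 \cdot 6 \cdot 12 + 28\right) = \left(25252 + 158\right) + \left(\left(-72\right) 72 + 28\right) = 25410 + \left(-5184 + 28\right) = 25410 - 5156 = 20254$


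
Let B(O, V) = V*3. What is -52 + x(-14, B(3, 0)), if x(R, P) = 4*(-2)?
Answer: -60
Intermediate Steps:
B(O, V) = 3*V
x(R, P) = -8
-52 + x(-14, B(3, 0)) = -52 - 8 = -60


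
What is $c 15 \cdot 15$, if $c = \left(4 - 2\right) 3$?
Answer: $1350$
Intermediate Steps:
$c = 6$ ($c = 2 \cdot 3 = 6$)
$c 15 \cdot 15 = 6 \cdot 15 \cdot 15 = 90 \cdot 15 = 1350$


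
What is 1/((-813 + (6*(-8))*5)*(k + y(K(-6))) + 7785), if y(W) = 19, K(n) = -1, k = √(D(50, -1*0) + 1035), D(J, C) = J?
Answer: 194/16725087 - 13*√1085/13008401 ≈ -2.1319e-5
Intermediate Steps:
k = √1085 (k = √(50 + 1035) = √1085 ≈ 32.939)
1/((-813 + (6*(-8))*5)*(k + y(K(-6))) + 7785) = 1/((-813 + (6*(-8))*5)*(√1085 + 19) + 7785) = 1/((-813 - 48*5)*(19 + √1085) + 7785) = 1/((-813 - 240)*(19 + √1085) + 7785) = 1/(-1053*(19 + √1085) + 7785) = 1/((-20007 - 1053*√1085) + 7785) = 1/(-12222 - 1053*√1085)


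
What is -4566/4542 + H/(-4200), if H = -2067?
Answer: -543827/1059800 ≈ -0.51314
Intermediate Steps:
-4566/4542 + H/(-4200) = -4566/4542 - 2067/(-4200) = -4566*1/4542 - 2067*(-1/4200) = -761/757 + 689/1400 = -543827/1059800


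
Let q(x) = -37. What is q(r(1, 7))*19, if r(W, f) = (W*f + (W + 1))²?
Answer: -703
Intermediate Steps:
r(W, f) = (1 + W + W*f)² (r(W, f) = (W*f + (1 + W))² = (1 + W + W*f)²)
q(r(1, 7))*19 = -37*19 = -703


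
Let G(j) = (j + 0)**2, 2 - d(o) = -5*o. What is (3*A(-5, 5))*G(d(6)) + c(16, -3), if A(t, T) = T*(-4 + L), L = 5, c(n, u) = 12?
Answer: 15372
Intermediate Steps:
d(o) = 2 + 5*o (d(o) = 2 - (-5)*o = 2 + 5*o)
A(t, T) = T (A(t, T) = T*(-4 + 5) = T*1 = T)
G(j) = j**2
(3*A(-5, 5))*G(d(6)) + c(16, -3) = (3*5)*(2 + 5*6)**2 + 12 = 15*(2 + 30)**2 + 12 = 15*32**2 + 12 = 15*1024 + 12 = 15360 + 12 = 15372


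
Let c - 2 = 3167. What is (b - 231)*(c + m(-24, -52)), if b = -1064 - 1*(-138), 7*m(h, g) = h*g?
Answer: -27109667/7 ≈ -3.8728e+6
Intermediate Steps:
c = 3169 (c = 2 + 3167 = 3169)
m(h, g) = g*h/7 (m(h, g) = (h*g)/7 = (g*h)/7 = g*h/7)
b = -926 (b = -1064 + 138 = -926)
(b - 231)*(c + m(-24, -52)) = (-926 - 231)*(3169 + (1/7)*(-52)*(-24)) = -1157*(3169 + 1248/7) = -1157*23431/7 = -27109667/7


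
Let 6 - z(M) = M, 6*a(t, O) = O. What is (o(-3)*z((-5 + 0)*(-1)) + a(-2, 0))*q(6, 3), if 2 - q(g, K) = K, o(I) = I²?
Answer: -9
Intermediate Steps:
a(t, O) = O/6
z(M) = 6 - M
q(g, K) = 2 - K
(o(-3)*z((-5 + 0)*(-1)) + a(-2, 0))*q(6, 3) = ((-3)²*(6 - (-5 + 0)*(-1)) + (⅙)*0)*(2 - 1*3) = (9*(6 - (-5)*(-1)) + 0)*(2 - 3) = (9*(6 - 1*5) + 0)*(-1) = (9*(6 - 5) + 0)*(-1) = (9*1 + 0)*(-1) = (9 + 0)*(-1) = 9*(-1) = -9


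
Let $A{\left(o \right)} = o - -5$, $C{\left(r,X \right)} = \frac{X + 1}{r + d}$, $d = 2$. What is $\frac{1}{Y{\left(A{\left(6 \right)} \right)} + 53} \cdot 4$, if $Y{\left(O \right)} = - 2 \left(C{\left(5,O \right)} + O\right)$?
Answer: $\frac{28}{193} \approx 0.14508$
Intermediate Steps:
$C{\left(r,X \right)} = \frac{1 + X}{2 + r}$ ($C{\left(r,X \right)} = \frac{X + 1}{r + 2} = \frac{1 + X}{2 + r}$)
$A{\left(o \right)} = 5 + o$ ($A{\left(o \right)} = o + 5 = 5 + o$)
$Y{\left(O \right)} = - \frac{2}{7} - \frac{16 O}{7}$ ($Y{\left(O \right)} = - 2 \left(\frac{1 + O}{2 + 5} + O\right) = - 2 \left(\frac{1 + O}{7} + O\right) = - 2 \left(\left(\frac{1}{7} + \frac{O}{7}\right) + O\right) = - 2 \left(\frac{1}{7} + \frac{8 O}{7}\right) = - \frac{2}{7} - \frac{16 O}{7}$)
$\frac{1}{Y{\left(A{\left(6 \right)} \right)} + 53} \cdot 4 = \frac{1}{\left(- \frac{2}{7} - \frac{16 \left(5 + 6\right)}{7}\right) + 53} \cdot 4 = \frac{1}{\left(- \frac{2}{7} - \frac{176}{7}\right) + 53} \cdot 4 = \frac{1}{- \frac{178}{7} + 53} \cdot 4 = \frac{1}{\frac{193}{7}} \cdot 4 = \frac{7}{193} \cdot 4 = \frac{28}{193}$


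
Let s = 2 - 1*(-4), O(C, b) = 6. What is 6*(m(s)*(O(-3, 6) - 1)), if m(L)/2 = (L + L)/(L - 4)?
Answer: 360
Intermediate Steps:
s = 6 (s = 2 + 4 = 6)
m(L) = 4*L/(-4 + L) (m(L) = 2*((L + L)/(L - 4)) = 2*((2*L)/(-4 + L)) = 2*(2*L/(-4 + L)) = 4*L/(-4 + L))
6*(m(s)*(O(-3, 6) - 1)) = 6*((4*6/(-4 + 6))*(6 - 1)) = 6*((4*6/2)*5) = 6*((4*6*(½))*5) = 6*(12*5) = 6*60 = 360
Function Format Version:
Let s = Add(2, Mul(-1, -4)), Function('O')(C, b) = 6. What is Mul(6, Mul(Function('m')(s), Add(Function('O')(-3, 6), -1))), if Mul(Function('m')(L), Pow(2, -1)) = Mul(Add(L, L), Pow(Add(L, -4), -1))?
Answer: 360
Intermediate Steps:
s = 6 (s = Add(2, 4) = 6)
Function('m')(L) = Mul(4, L, Pow(Add(-4, L), -1)) (Function('m')(L) = Mul(2, Mul(Add(L, L), Pow(Add(L, -4), -1))) = Mul(2, Mul(Mul(2, L), Pow(Add(-4, L), -1))) = Mul(2, Mul(2, L, Pow(Add(-4, L), -1))) = Mul(4, L, Pow(Add(-4, L), -1)))
Mul(6, Mul(Function('m')(s), Add(Function('O')(-3, 6), -1))) = Mul(6, Mul(Mul(4, 6, Pow(Add(-4, 6), -1)), Add(6, -1))) = Mul(6, Mul(Mul(4, 6, Pow(2, -1)), 5)) = Mul(6, Mul(Mul(4, 6, Rational(1, 2)), 5)) = Mul(6, Mul(12, 5)) = Mul(6, 60) = 360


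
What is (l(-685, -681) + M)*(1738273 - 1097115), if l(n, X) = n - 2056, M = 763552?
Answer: 487800059138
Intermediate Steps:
l(n, X) = -2056 + n
(l(-685, -681) + M)*(1738273 - 1097115) = ((-2056 - 685) + 763552)*(1738273 - 1097115) = (-2741 + 763552)*641158 = 760811*641158 = 487800059138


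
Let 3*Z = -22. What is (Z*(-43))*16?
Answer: 15136/3 ≈ 5045.3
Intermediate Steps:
Z = -22/3 (Z = (⅓)*(-22) = -22/3 ≈ -7.3333)
(Z*(-43))*16 = -22/3*(-43)*16 = (946/3)*16 = 15136/3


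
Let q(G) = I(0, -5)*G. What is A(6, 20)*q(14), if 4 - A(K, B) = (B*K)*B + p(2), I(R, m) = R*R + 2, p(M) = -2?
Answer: -67032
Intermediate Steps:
I(R, m) = 2 + R² (I(R, m) = R² + 2 = 2 + R²)
A(K, B) = 6 - K*B² (A(K, B) = 4 - ((B*K)*B - 2) = 4 - (K*B² - 2) = 4 - (-2 + K*B²) = 4 + (2 - K*B²) = 6 - K*B²)
q(G) = 2*G (q(G) = (2 + 0²)*G = (2 + 0)*G = 2*G)
A(6, 20)*q(14) = (6 - 1*6*20²)*(2*14) = (6 - 1*6*400)*28 = (6 - 2400)*28 = -2394*28 = -67032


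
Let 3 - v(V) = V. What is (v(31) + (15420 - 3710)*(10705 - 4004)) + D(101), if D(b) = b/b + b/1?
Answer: 78468784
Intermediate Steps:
v(V) = 3 - V
D(b) = 1 + b (D(b) = 1 + b*1 = 1 + b)
(v(31) + (15420 - 3710)*(10705 - 4004)) + D(101) = ((3 - 1*31) + (15420 - 3710)*(10705 - 4004)) + (1 + 101) = ((3 - 31) + 11710*6701) + 102 = (-28 + 78468710) + 102 = 78468682 + 102 = 78468784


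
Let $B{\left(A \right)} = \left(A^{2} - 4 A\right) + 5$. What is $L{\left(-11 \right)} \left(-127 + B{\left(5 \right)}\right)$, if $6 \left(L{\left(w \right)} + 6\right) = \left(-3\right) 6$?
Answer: $1053$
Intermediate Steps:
$L{\left(w \right)} = -9$ ($L{\left(w \right)} = -6 + \frac{\left(-3\right) 6}{6} = -6 + \frac{1}{6} \left(-18\right) = -6 - 3 = -9$)
$B{\left(A \right)} = 5 + A^{2} - 4 A$
$L{\left(-11 \right)} \left(-127 + B{\left(5 \right)}\right) = - 9 \left(-127 + \left(5 + 5^{2} - 20\right)\right) = - 9 \left(-127 + \left(5 + 25 - 20\right)\right) = - 9 \left(-127 + 10\right) = \left(-9\right) \left(-117\right) = 1053$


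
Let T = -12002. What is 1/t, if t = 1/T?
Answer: -12002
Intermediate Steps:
t = -1/12002 (t = 1/(-12002) = -1/12002 ≈ -8.3319e-5)
1/t = 1/(-1/12002) = -12002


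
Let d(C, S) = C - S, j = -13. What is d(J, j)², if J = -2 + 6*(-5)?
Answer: 361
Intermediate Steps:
J = -32 (J = -2 - 30 = -32)
d(J, j)² = (-32 - 1*(-13))² = (-32 + 13)² = (-19)² = 361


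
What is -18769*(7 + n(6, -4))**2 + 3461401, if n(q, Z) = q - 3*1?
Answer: 1584501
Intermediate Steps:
n(q, Z) = -3 + q (n(q, Z) = q - 3 = -3 + q)
-18769*(7 + n(6, -4))**2 + 3461401 = -18769*(7 + (-3 + 6))**2 + 3461401 = -18769*(7 + 3)**2 + 3461401 = -18769*10**2 + 3461401 = -18769*100 + 3461401 = -1876900 + 3461401 = 1584501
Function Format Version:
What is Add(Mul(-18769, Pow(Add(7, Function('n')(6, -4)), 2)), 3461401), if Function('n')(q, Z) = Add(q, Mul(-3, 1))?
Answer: 1584501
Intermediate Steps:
Function('n')(q, Z) = Add(-3, q) (Function('n')(q, Z) = Add(q, -3) = Add(-3, q))
Add(Mul(-18769, Pow(Add(7, Function('n')(6, -4)), 2)), 3461401) = Add(Mul(-18769, Pow(Add(7, Add(-3, 6)), 2)), 3461401) = Add(Mul(-18769, Pow(Add(7, 3), 2)), 3461401) = Add(Mul(-18769, Pow(10, 2)), 3461401) = Add(Mul(-18769, 100), 3461401) = Add(-1876900, 3461401) = 1584501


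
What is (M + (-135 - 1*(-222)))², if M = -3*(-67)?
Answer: 82944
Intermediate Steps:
M = 201
(M + (-135 - 1*(-222)))² = (201 + (-135 - 1*(-222)))² = (201 + (-135 + 222))² = (201 + 87)² = 288² = 82944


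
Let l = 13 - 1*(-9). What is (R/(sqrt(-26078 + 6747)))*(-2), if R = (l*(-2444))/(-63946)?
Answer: 4136*I*sqrt(19331)/47543851 ≈ 0.012095*I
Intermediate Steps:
l = 22 (l = 13 + 9 = 22)
R = 26884/31973 (R = (22*(-2444))/(-63946) = -53768*(-1/63946) = 26884/31973 ≈ 0.84083)
(R/(sqrt(-26078 + 6747)))*(-2) = (26884/(31973*(sqrt(-26078 + 6747))))*(-2) = (26884/(31973*(sqrt(-19331))))*(-2) = (26884/(31973*((I*sqrt(19331)))))*(-2) = (26884*(-I*sqrt(19331)/19331)/31973)*(-2) = -2068*I*sqrt(19331)/47543851*(-2) = 4136*I*sqrt(19331)/47543851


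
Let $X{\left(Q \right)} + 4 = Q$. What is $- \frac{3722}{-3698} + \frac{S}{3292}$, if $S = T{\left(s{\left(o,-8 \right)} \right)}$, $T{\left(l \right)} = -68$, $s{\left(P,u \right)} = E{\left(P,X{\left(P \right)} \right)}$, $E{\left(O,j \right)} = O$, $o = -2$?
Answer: $\frac{1500170}{1521727} \approx 0.98583$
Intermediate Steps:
$X{\left(Q \right)} = -4 + Q$
$s{\left(P,u \right)} = P$
$S = -68$
$- \frac{3722}{-3698} + \frac{S}{3292} = - \frac{3722}{-3698} - \frac{68}{3292} = \left(-3722\right) \left(- \frac{1}{3698}\right) - \frac{17}{823} = \frac{1861}{1849} - \frac{17}{823} = \frac{1500170}{1521727}$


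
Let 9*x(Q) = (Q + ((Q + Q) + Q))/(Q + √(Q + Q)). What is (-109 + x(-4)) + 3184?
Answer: 83033/27 + 4*I*√2/27 ≈ 3075.3 + 0.20951*I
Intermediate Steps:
x(Q) = 4*Q/(9*(Q + √2*√Q)) (x(Q) = ((Q + ((Q + Q) + Q))/(Q + √(Q + Q)))/9 = ((Q + (2*Q + Q))/(Q + √(2*Q)))/9 = ((Q + 3*Q)/(Q + √2*√Q))/9 = ((4*Q)/(Q + √2*√Q))/9 = (4*Q/(Q + √2*√Q))/9 = 4*Q/(9*(Q + √2*√Q)))
(-109 + x(-4)) + 3184 = (-109 + (4/9)*(-4)/(-4 + √2*√(-4))) + 3184 = (-109 + (4/9)*(-4)/(-4 + √2*(2*I))) + 3184 = (-109 + (4/9)*(-4)/(-4 + 2*I*√2)) + 3184 = (-109 - 16/(9*(-4 + 2*I*√2))) + 3184 = 3075 - 16/(9*(-4 + 2*I*√2))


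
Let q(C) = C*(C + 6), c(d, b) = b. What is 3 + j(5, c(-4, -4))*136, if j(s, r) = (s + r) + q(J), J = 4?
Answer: 5579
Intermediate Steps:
q(C) = C*(6 + C)
j(s, r) = 40 + r + s (j(s, r) = (s + r) + 4*(6 + 4) = (r + s) + 4*10 = (r + s) + 40 = 40 + r + s)
3 + j(5, c(-4, -4))*136 = 3 + (40 - 4 + 5)*136 = 3 + 41*136 = 3 + 5576 = 5579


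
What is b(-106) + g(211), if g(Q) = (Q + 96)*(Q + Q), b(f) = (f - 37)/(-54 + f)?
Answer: 20728783/160 ≈ 1.2955e+5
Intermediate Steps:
b(f) = (-37 + f)/(-54 + f)
g(Q) = 2*Q*(96 + Q) (g(Q) = (96 + Q)*(2*Q) = 2*Q*(96 + Q))
b(-106) + g(211) = (-37 - 106)/(-54 - 106) + 2*211*(96 + 211) = -143/(-160) + 2*211*307 = -1/160*(-143) + 129554 = 143/160 + 129554 = 20728783/160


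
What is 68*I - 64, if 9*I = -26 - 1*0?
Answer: -2344/9 ≈ -260.44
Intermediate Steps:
I = -26/9 (I = (-26 - 1*0)/9 = (-26 + 0)/9 = (1/9)*(-26) = -26/9 ≈ -2.8889)
68*I - 64 = 68*(-26/9) - 64 = -1768/9 - 64 = -2344/9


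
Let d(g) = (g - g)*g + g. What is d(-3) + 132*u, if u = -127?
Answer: -16767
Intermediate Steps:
d(g) = g (d(g) = 0*g + g = 0 + g = g)
d(-3) + 132*u = -3 + 132*(-127) = -3 - 16764 = -16767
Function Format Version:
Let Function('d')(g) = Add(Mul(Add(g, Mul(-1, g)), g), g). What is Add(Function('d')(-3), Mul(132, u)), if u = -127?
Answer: -16767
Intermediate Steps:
Function('d')(g) = g (Function('d')(g) = Add(Mul(0, g), g) = Add(0, g) = g)
Add(Function('d')(-3), Mul(132, u)) = Add(-3, Mul(132, -127)) = Add(-3, -16764) = -16767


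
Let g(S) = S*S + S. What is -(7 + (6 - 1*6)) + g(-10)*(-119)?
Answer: -10717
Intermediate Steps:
g(S) = S + S² (g(S) = S² + S = S + S²)
-(7 + (6 - 1*6)) + g(-10)*(-119) = -(7 + (6 - 1*6)) - 10*(1 - 10)*(-119) = -(7 + (6 - 6)) - 10*(-9)*(-119) = -(7 + 0) + 90*(-119) = -1*7 - 10710 = -7 - 10710 = -10717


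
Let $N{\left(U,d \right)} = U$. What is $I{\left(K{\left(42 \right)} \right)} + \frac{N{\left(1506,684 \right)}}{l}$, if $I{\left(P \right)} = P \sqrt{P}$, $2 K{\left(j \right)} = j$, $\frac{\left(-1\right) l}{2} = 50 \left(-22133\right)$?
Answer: $\frac{753}{1106650} + 21 \sqrt{21} \approx 96.235$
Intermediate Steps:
$l = 2213300$ ($l = - 2 \cdot 50 \left(-22133\right) = \left(-2\right) \left(-1106650\right) = 2213300$)
$K{\left(j \right)} = \frac{j}{2}$
$I{\left(P \right)} = P^{\frac{3}{2}}$
$I{\left(K{\left(42 \right)} \right)} + \frac{N{\left(1506,684 \right)}}{l} = \left(\frac{1}{2} \cdot 42\right)^{\frac{3}{2}} + \frac{1506}{2213300} = 21^{\frac{3}{2}} + 1506 \cdot \frac{1}{2213300} = 21 \sqrt{21} + \frac{753}{1106650} = \frac{753}{1106650} + 21 \sqrt{21}$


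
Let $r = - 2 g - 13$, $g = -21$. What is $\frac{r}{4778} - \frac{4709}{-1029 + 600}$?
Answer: $\frac{22512043}{2049762} \approx 10.983$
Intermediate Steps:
$r = 29$ ($r = \left(-2\right) \left(-21\right) - 13 = 42 - 13 = 29$)
$\frac{r}{4778} - \frac{4709}{-1029 + 600} = \frac{29}{4778} - \frac{4709}{-1029 + 600} = 29 \cdot \frac{1}{4778} - \frac{4709}{-429} = \frac{29}{4778} - - \frac{4709}{429} = \frac{29}{4778} + \frac{4709}{429} = \frac{22512043}{2049762}$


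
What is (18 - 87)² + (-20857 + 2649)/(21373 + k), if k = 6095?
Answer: 32689235/6867 ≈ 4760.3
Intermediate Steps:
(18 - 87)² + (-20857 + 2649)/(21373 + k) = (18 - 87)² + (-20857 + 2649)/(21373 + 6095) = (-69)² - 18208/27468 = 4761 - 18208*1/27468 = 4761 - 4552/6867 = 32689235/6867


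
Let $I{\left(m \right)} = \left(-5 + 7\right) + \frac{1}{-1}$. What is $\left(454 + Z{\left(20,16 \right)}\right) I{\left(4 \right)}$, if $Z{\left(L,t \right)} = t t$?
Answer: $710$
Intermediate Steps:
$Z{\left(L,t \right)} = t^{2}$
$I{\left(m \right)} = 1$ ($I{\left(m \right)} = 2 - 1 = 1$)
$\left(454 + Z{\left(20,16 \right)}\right) I{\left(4 \right)} = \left(454 + 16^{2}\right) 1 = \left(454 + 256\right) 1 = 710 \cdot 1 = 710$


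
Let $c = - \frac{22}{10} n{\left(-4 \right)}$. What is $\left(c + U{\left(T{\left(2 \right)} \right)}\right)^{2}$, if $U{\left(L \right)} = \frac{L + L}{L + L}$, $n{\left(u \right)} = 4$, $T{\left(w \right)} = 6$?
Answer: $\frac{1521}{25} \approx 60.84$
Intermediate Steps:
$U{\left(L \right)} = 1$ ($U{\left(L \right)} = \frac{2 L}{2 L} = 2 L \frac{1}{2 L} = 1$)
$c = - \frac{44}{5}$ ($c = - \frac{22}{10} \cdot 4 = \left(-22\right) \frac{1}{10} \cdot 4 = \left(- \frac{11}{5}\right) 4 = - \frac{44}{5} \approx -8.8$)
$\left(c + U{\left(T{\left(2 \right)} \right)}\right)^{2} = \left(- \frac{44}{5} + 1\right)^{2} = \left(- \frac{39}{5}\right)^{2} = \frac{1521}{25}$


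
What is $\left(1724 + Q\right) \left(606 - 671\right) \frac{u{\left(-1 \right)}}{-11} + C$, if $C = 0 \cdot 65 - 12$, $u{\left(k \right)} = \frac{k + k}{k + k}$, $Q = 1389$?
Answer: $18383$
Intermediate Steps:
$u{\left(k \right)} = 1$ ($u{\left(k \right)} = \frac{2 k}{2 k} = 2 k \frac{1}{2 k} = 1$)
$C = -12$ ($C = 0 - 12 = -12$)
$\left(1724 + Q\right) \left(606 - 671\right) \frac{u{\left(-1 \right)}}{-11} + C = \left(1724 + 1389\right) \left(606 - 671\right) 1 \frac{1}{-11} - 12 = 3113 \left(-65\right) 1 \left(- \frac{1}{11}\right) - 12 = \left(-202345\right) \left(- \frac{1}{11}\right) - 12 = 18395 - 12 = 18383$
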